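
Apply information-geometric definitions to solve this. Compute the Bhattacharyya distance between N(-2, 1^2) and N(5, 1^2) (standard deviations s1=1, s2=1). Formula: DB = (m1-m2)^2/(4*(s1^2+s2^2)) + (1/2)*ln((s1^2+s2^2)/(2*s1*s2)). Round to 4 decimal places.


Bhattacharyya distance between two Gaussians:
DB = (m1-m2)^2/(4*(s1^2+s2^2)) + (1/2)*ln((s1^2+s2^2)/(2*s1*s2)).
(m1-m2)^2 = (-7)^2 = 49.
s1^2+s2^2 = 1 + 1 = 2.
term1 = 49/8 = 6.125.
term2 = 0.5*ln(2/2.0) = 0.0.
DB = 6.125 + 0.0 = 6.1250

6.1250


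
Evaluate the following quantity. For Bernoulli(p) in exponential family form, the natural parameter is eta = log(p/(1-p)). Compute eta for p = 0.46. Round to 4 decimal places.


Natural parameter for Bernoulli: eta = log(p/(1-p)).
p = 0.46, 1-p = 0.54.
p/(1-p) = 0.851852.
eta = log(0.851852) = -0.1603

-0.1603


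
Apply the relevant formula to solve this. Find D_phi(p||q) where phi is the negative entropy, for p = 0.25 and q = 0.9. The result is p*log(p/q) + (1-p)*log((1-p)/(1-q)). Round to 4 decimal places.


Bregman divergence with negative entropy generator:
D = p*log(p/q) + (1-p)*log((1-p)/(1-q)).
p = 0.25, q = 0.9.
p*log(p/q) = 0.25*log(0.25/0.9) = -0.320233.
(1-p)*log((1-p)/(1-q)) = 0.75*log(0.75/0.1) = 1.511177.
D = -0.320233 + 1.511177 = 1.1909

1.1909


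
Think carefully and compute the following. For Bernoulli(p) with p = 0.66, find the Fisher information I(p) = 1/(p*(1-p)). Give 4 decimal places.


For Bernoulli(p), Fisher information is I(p) = 1/(p*(1-p)).
p = 0.66, 1-p = 0.34.
p*(1-p) = 0.2244.
I(p) = 1/0.2244 = 4.4563

4.4563


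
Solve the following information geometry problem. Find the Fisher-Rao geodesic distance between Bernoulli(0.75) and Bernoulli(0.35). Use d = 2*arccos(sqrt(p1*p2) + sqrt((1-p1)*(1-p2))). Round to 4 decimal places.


Geodesic distance on Bernoulli manifold:
d(p1,p2) = 2*arccos(sqrt(p1*p2) + sqrt((1-p1)*(1-p2))).
sqrt(p1*p2) = sqrt(0.75*0.35) = 0.512348.
sqrt((1-p1)*(1-p2)) = sqrt(0.25*0.65) = 0.403113.
arg = 0.512348 + 0.403113 = 0.91546.
d = 2*arccos(0.91546) = 0.8283

0.8283


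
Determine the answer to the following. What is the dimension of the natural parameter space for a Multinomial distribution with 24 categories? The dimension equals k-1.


Exponential family dimension calculation:
For Multinomial with k=24 categories, dim = k-1 = 23.

23


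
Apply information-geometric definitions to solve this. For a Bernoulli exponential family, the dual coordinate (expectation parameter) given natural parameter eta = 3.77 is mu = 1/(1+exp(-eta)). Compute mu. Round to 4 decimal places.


Dual coordinate (expectation parameter) for Bernoulli:
mu = 1/(1+exp(-eta)).
eta = 3.77.
exp(-eta) = exp(-3.77) = 0.023052.
mu = 1/(1+0.023052) = 0.9775

0.9775


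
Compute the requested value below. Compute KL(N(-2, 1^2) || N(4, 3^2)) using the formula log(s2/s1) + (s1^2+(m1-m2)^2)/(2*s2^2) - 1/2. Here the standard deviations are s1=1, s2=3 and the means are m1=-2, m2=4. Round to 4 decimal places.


KL divergence between normal distributions:
KL = log(s2/s1) + (s1^2 + (m1-m2)^2)/(2*s2^2) - 1/2.
log(3/1) = 1.098612.
(1^2 + (-2-4)^2)/(2*3^2) = (1 + 36)/18 = 2.055556.
KL = 1.098612 + 2.055556 - 0.5 = 2.6542

2.6542


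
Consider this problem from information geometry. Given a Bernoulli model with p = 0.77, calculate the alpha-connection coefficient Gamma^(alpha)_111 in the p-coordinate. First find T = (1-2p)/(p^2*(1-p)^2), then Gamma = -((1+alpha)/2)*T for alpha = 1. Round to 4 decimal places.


Skewness (Amari-Chentsov) tensor: T = (1-2p)/(p^2*(1-p)^2).
p = 0.77, 1-2p = -0.54, p^2 = 0.5929, (1-p)^2 = 0.0529.
T = -0.54/(0.5929 * 0.0529) = -17.216967.
In the p-coordinate, Gamma^(alpha) = Gamma^(0) - (alpha/2)*T with Gamma^(0) = (1/2)*g'(p) = -T/2,
so Gamma^(alpha) = -((1+alpha)/2)*T.
alpha = 1, -(1+alpha)/2 = -1.0.
Gamma = -1.0 * -17.216967 = 17.2170

17.2170


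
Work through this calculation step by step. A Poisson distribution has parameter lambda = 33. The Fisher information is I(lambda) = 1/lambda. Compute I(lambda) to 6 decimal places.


Fisher information for Poisson: I(lambda) = 1/lambda.
lambda = 33.
I(lambda) = 1/33 = 0.030303

0.030303


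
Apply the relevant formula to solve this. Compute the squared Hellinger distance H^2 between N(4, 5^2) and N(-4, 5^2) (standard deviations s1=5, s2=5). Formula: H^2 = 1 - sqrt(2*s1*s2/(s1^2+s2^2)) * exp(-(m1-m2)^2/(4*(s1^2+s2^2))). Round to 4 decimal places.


Squared Hellinger distance for Gaussians:
H^2 = 1 - sqrt(2*s1*s2/(s1^2+s2^2)) * exp(-(m1-m2)^2/(4*(s1^2+s2^2))).
s1^2 = 25, s2^2 = 25, s1^2+s2^2 = 50.
sqrt(2*5*5/(50)) = 1.0.
(m1-m2)^2 = (8)^2 = 64.
exp(-64/(4*50)) = exp(-0.32) = 0.726149.
H^2 = 1 - 1.0*0.726149 = 0.2739

0.2739


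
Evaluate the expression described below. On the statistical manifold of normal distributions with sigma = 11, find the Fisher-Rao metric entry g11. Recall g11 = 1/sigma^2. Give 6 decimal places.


For the 2-parameter normal family, the Fisher metric has:
  g11 = 1/sigma^2, g22 = 2/sigma^2.
sigma = 11, sigma^2 = 121.
g11 = 0.008264

0.008264


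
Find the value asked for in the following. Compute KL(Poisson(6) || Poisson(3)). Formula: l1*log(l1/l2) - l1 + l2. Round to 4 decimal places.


KL divergence for Poisson:
KL = l1*log(l1/l2) - l1 + l2.
l1 = 6, l2 = 3.
log(6/3) = 0.693147.
l1*log(l1/l2) = 6 * 0.693147 = 4.158883.
KL = 4.158883 - 6 + 3 = 1.1589

1.1589


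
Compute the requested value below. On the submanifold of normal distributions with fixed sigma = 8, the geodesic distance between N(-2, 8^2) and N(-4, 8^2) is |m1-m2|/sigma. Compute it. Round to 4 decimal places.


On the fixed-variance normal subfamily, geodesic distance = |m1-m2|/sigma.
|-2 - -4| = 2.
sigma = 8.
d = 2/8 = 0.2500

0.2500


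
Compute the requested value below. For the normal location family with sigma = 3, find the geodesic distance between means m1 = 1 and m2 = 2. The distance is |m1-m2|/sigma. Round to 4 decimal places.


On the fixed-variance normal subfamily, geodesic distance = |m1-m2|/sigma.
|1 - 2| = 1.
sigma = 3.
d = 1/3 = 0.3333

0.3333


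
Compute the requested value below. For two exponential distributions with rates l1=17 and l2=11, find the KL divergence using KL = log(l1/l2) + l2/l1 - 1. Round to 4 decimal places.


KL divergence for exponential family:
KL = log(l1/l2) + l2/l1 - 1.
log(17/11) = 0.435318.
11/17 = 0.647059.
KL = 0.435318 + 0.647059 - 1 = 0.0824

0.0824


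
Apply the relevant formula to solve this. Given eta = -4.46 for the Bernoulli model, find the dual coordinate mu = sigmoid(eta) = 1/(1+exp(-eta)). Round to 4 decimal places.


Dual coordinate (expectation parameter) for Bernoulli:
mu = 1/(1+exp(-eta)).
eta = -4.46.
exp(-eta) = exp(4.46) = 86.487509.
mu = 1/(1+86.487509) = 0.0114

0.0114


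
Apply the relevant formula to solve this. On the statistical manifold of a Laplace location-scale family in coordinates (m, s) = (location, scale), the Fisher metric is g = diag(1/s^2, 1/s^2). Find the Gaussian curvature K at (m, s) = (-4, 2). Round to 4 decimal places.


The metric has the form g = (A dm^2 + B ds^2)/s^2 with A = 1, B = 1.
Substitute u = sqrt(A/B)*m: g = B*(du^2 + ds^2)/s^2, i.e. B times the
Poincare upper half-plane metric, which has constant Gaussian curvature -1.
Scaling a 2D metric by a constant c divides the Gaussian curvature by c,
so K = -1/B = -1/(1) = -1.0000 everywhere (the point (m, s) = (-4, 2) is irrelevant:
the curvature is constant).
The requested Gaussian curvature is K = -1.0000.

-1.0000


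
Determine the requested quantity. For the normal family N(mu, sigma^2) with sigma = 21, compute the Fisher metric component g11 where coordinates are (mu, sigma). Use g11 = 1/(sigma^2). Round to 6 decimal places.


For the 2-parameter normal family, the Fisher metric has:
  g11 = 1/sigma^2, g22 = 2/sigma^2.
sigma = 21, sigma^2 = 441.
g11 = 0.002268

0.002268


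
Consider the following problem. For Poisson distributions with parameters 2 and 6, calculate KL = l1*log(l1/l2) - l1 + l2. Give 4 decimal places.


KL divergence for Poisson:
KL = l1*log(l1/l2) - l1 + l2.
l1 = 2, l2 = 6.
log(2/6) = -1.098612.
l1*log(l1/l2) = 2 * -1.098612 = -2.197225.
KL = -2.197225 - 2 + 6 = 1.8028

1.8028


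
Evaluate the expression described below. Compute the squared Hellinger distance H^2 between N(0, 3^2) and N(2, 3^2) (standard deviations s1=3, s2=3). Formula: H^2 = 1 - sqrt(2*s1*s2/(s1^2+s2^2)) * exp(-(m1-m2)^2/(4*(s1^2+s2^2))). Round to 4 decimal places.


Squared Hellinger distance for Gaussians:
H^2 = 1 - sqrt(2*s1*s2/(s1^2+s2^2)) * exp(-(m1-m2)^2/(4*(s1^2+s2^2))).
s1^2 = 9, s2^2 = 9, s1^2+s2^2 = 18.
sqrt(2*3*3/(18)) = 1.0.
(m1-m2)^2 = (-2)^2 = 4.
exp(-4/(4*18)) = exp(-0.055556) = 0.945959.
H^2 = 1 - 1.0*0.945959 = 0.0540

0.0540


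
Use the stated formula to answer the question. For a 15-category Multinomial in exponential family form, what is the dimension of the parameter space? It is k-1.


Exponential family dimension calculation:
For Multinomial with k=15 categories, dim = k-1 = 14.

14


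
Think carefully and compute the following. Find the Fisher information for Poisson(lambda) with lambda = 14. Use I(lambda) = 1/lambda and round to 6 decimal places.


Fisher information for Poisson: I(lambda) = 1/lambda.
lambda = 14.
I(lambda) = 1/14 = 0.071429

0.071429


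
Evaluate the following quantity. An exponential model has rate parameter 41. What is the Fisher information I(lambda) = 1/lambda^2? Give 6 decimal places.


Fisher information for exponential: I(lambda) = 1/lambda^2.
lambda = 41, lambda^2 = 1681.
I = 1/1681 = 0.000595

0.000595


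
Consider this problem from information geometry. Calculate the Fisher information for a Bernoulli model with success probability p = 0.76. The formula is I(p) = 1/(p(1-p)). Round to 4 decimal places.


For Bernoulli(p), Fisher information is I(p) = 1/(p*(1-p)).
p = 0.76, 1-p = 0.24.
p*(1-p) = 0.1824.
I(p) = 1/0.1824 = 5.4825

5.4825


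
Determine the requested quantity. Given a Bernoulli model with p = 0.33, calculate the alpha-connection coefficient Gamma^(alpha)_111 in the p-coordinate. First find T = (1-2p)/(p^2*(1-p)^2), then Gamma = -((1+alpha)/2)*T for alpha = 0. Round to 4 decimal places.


Skewness (Amari-Chentsov) tensor: T = (1-2p)/(p^2*(1-p)^2).
p = 0.33, 1-2p = 0.34, p^2 = 0.1089, (1-p)^2 = 0.4489.
T = 0.34/(0.1089 * 0.4489) = 6.955069.
In the p-coordinate, Gamma^(alpha) = Gamma^(0) - (alpha/2)*T with Gamma^(0) = (1/2)*g'(p) = -T/2,
so Gamma^(alpha) = -((1+alpha)/2)*T.
alpha = 0, -(1+alpha)/2 = -0.5.
Gamma = -0.5 * 6.955069 = -3.4775

-3.4775


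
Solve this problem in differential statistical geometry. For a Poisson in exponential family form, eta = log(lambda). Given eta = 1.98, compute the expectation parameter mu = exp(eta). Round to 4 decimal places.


Expectation parameter for Poisson exponential family:
mu = exp(eta).
eta = 1.98.
mu = exp(1.98) = 7.2427

7.2427


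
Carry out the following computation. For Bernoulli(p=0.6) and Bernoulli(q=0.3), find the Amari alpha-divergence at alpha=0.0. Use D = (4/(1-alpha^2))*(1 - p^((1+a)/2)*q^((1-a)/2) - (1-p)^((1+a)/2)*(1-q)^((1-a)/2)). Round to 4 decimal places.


Amari alpha-divergence:
D = (4/(1-alpha^2))*(1 - p^((1+a)/2)*q^((1-a)/2) - (1-p)^((1+a)/2)*(1-q)^((1-a)/2)).
alpha = 0.0, p = 0.6, q = 0.3.
e1 = (1+alpha)/2 = 0.5, e2 = (1-alpha)/2 = 0.5.
t1 = p^e1 * q^e2 = 0.6^0.5 * 0.3^0.5 = 0.424264.
t2 = (1-p)^e1 * (1-q)^e2 = 0.4^0.5 * 0.7^0.5 = 0.52915.
4/(1-alpha^2) = 4.0.
D = 4.0*(1 - 0.424264 - 0.52915) = 0.1863

0.1863


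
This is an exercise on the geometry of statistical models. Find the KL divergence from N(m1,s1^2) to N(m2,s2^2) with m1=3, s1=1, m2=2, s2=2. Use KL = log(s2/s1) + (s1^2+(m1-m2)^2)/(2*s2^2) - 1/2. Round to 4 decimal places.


KL divergence between normal distributions:
KL = log(s2/s1) + (s1^2 + (m1-m2)^2)/(2*s2^2) - 1/2.
log(2/1) = 0.693147.
(1^2 + (3-2)^2)/(2*2^2) = (1 + 1)/8 = 0.25.
KL = 0.693147 + 0.25 - 0.5 = 0.4431

0.4431


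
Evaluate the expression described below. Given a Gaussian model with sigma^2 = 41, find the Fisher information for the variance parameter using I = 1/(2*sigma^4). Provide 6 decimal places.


Fisher information for variance: I(sigma^2) = 1/(2*sigma^4).
sigma^2 = 41, so sigma^4 = 1681.
I = 1/(2*1681) = 1/3362 = 0.000297

0.000297


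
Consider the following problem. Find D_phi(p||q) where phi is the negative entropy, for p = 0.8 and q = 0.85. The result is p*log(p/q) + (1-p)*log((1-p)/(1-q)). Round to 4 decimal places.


Bregman divergence with negative entropy generator:
D = p*log(p/q) + (1-p)*log((1-p)/(1-q)).
p = 0.8, q = 0.85.
p*log(p/q) = 0.8*log(0.8/0.85) = -0.0485.
(1-p)*log((1-p)/(1-q)) = 0.2*log(0.2/0.15) = 0.057536.
D = -0.0485 + 0.057536 = 0.0090

0.0090


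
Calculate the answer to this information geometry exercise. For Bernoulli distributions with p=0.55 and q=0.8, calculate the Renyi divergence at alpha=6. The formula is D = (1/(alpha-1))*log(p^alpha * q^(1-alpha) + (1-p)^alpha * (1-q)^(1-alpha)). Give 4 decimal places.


Renyi divergence of order alpha between Bernoulli distributions:
D = (1/(alpha-1))*log(p^alpha * q^(1-alpha) + (1-p)^alpha * (1-q)^(1-alpha)).
alpha = 6, p = 0.55, q = 0.8.
p^alpha * q^(1-alpha) = 0.55^6 * 0.8^-5 = 0.084475.
(1-p)^alpha * (1-q)^(1-alpha) = 0.45^6 * 0.2^-5 = 25.949268.
sum = 0.084475 + 25.949268 = 26.033742.
D = (1/5)*log(26.033742) = 0.6519

0.6519


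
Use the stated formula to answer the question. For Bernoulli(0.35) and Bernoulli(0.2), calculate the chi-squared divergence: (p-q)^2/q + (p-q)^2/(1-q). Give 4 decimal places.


Chi-squared divergence between Bernoulli distributions:
chi^2 = (p-q)^2/q + (p-q)^2/(1-q).
p = 0.35, q = 0.2, p-q = 0.15.
(p-q)^2 = 0.0225.
term1 = 0.0225/0.2 = 0.1125.
term2 = 0.0225/0.8 = 0.028125.
chi^2 = 0.1125 + 0.028125 = 0.1406

0.1406


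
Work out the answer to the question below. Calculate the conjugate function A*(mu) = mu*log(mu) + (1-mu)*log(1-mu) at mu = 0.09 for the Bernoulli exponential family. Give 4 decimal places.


Legendre transform for Bernoulli:
A*(mu) = mu*log(mu) + (1-mu)*log(1-mu).
mu = 0.09, 1-mu = 0.91.
mu*log(mu) = 0.09*log(0.09) = -0.216715.
(1-mu)*log(1-mu) = 0.91*log(0.91) = -0.085823.
A* = -0.216715 + -0.085823 = -0.3025

-0.3025


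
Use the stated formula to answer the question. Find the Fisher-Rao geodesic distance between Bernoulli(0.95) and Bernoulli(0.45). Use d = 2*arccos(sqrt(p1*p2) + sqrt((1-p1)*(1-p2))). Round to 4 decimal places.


Geodesic distance on Bernoulli manifold:
d(p1,p2) = 2*arccos(sqrt(p1*p2) + sqrt((1-p1)*(1-p2))).
sqrt(p1*p2) = sqrt(0.95*0.45) = 0.653835.
sqrt((1-p1)*(1-p2)) = sqrt(0.05*0.55) = 0.165831.
arg = 0.653835 + 0.165831 = 0.819666.
d = 2*arccos(0.819666) = 1.2199

1.2199


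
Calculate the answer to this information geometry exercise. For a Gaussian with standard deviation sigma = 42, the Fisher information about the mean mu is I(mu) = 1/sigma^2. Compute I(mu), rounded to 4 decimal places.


The Fisher information for the mean of a normal distribution is I(mu) = 1/sigma^2.
sigma = 42, so sigma^2 = 1764.
I(mu) = 1/1764 = 0.0006

0.0006


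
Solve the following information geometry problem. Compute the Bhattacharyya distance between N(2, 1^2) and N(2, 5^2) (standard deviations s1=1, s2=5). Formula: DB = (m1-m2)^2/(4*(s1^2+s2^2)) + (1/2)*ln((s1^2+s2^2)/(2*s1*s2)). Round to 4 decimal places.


Bhattacharyya distance between two Gaussians:
DB = (m1-m2)^2/(4*(s1^2+s2^2)) + (1/2)*ln((s1^2+s2^2)/(2*s1*s2)).
(m1-m2)^2 = (0)^2 = 0.
s1^2+s2^2 = 1 + 25 = 26.
term1 = 0/104 = 0.0.
term2 = 0.5*ln(26/10.0) = 0.477756.
DB = 0.0 + 0.477756 = 0.4778

0.4778


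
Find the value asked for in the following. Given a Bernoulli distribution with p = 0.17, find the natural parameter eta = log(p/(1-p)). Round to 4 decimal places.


Natural parameter for Bernoulli: eta = log(p/(1-p)).
p = 0.17, 1-p = 0.83.
p/(1-p) = 0.204819.
eta = log(0.204819) = -1.5856

-1.5856


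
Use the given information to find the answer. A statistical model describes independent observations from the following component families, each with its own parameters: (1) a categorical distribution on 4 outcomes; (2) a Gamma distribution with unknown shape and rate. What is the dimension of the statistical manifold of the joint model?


The dimension of a statistical manifold equals the number of free
(independent) real parameters of the model. For a product of independent
blocks the parameter counts add.
- categorical on 4 outcomes (probabilities sum to 1): 4-1 = 3.
- Gamma (shape, rate): 2.
Total = 3 + 2 = 5.
Dimension = 5

5


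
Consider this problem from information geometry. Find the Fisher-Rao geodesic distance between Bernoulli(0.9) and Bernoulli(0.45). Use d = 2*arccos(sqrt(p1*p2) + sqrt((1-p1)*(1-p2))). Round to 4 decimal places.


Geodesic distance on Bernoulli manifold:
d(p1,p2) = 2*arccos(sqrt(p1*p2) + sqrt((1-p1)*(1-p2))).
sqrt(p1*p2) = sqrt(0.9*0.45) = 0.636396.
sqrt((1-p1)*(1-p2)) = sqrt(0.1*0.55) = 0.234521.
arg = 0.636396 + 0.234521 = 0.870917.
d = 2*arccos(0.870917) = 1.0275

1.0275


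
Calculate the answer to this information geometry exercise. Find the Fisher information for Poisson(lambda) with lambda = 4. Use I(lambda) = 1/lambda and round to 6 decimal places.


Fisher information for Poisson: I(lambda) = 1/lambda.
lambda = 4.
I(lambda) = 1/4 = 0.250000

0.250000


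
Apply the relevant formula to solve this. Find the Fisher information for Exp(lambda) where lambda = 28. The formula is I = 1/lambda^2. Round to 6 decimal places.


Fisher information for exponential: I(lambda) = 1/lambda^2.
lambda = 28, lambda^2 = 784.
I = 1/784 = 0.001276

0.001276


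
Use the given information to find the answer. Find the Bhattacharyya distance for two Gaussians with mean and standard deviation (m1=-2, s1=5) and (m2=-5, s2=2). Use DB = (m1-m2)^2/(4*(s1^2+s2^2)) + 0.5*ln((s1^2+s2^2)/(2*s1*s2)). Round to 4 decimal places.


Bhattacharyya distance between two Gaussians:
DB = (m1-m2)^2/(4*(s1^2+s2^2)) + (1/2)*ln((s1^2+s2^2)/(2*s1*s2)).
(m1-m2)^2 = (3)^2 = 9.
s1^2+s2^2 = 25 + 4 = 29.
term1 = 9/116 = 0.077586.
term2 = 0.5*ln(29/20.0) = 0.185782.
DB = 0.077586 + 0.185782 = 0.2634

0.2634


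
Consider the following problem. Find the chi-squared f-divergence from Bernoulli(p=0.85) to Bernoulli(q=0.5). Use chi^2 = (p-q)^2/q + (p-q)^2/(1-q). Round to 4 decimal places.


Chi-squared divergence between Bernoulli distributions:
chi^2 = (p-q)^2/q + (p-q)^2/(1-q).
p = 0.85, q = 0.5, p-q = 0.35.
(p-q)^2 = 0.1225.
term1 = 0.1225/0.5 = 0.245.
term2 = 0.1225/0.5 = 0.245.
chi^2 = 0.245 + 0.245 = 0.4900

0.4900


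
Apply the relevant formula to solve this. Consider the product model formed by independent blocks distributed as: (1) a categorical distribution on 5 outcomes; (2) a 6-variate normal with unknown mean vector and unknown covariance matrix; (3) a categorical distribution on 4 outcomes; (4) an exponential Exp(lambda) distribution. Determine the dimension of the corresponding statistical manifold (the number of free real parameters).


The dimension of a statistical manifold equals the number of free
(independent) real parameters of the model. For a product of independent
blocks the parameter counts add.
- categorical on 5 outcomes (probabilities sum to 1): 5-1 = 4.
- 6-variate normal: 6 (mean) + 6*7/2 = 21 (symmetric covariance) = 27.
- categorical on 4 outcomes (probabilities sum to 1): 4-1 = 3.
- exponential (lambda): 1.
Total = 4 + 27 + 3 + 1 = 35.
Dimension = 35

35


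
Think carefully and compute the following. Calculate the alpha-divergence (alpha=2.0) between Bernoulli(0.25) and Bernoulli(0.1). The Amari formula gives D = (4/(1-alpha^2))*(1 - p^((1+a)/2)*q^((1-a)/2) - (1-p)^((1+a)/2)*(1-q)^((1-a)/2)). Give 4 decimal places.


Amari alpha-divergence:
D = (4/(1-alpha^2))*(1 - p^((1+a)/2)*q^((1-a)/2) - (1-p)^((1+a)/2)*(1-q)^((1-a)/2)).
alpha = 2.0, p = 0.25, q = 0.1.
e1 = (1+alpha)/2 = 1.5, e2 = (1-alpha)/2 = -0.5.
t1 = p^e1 * q^e2 = 0.25^1.5 * 0.1^-0.5 = 0.395285.
t2 = (1-p)^e1 * (1-q)^e2 = 0.75^1.5 * 0.9^-0.5 = 0.684653.
4/(1-alpha^2) = -1.333333.
D = -1.333333*(1 - 0.395285 - 0.684653) = 0.1066

0.1066


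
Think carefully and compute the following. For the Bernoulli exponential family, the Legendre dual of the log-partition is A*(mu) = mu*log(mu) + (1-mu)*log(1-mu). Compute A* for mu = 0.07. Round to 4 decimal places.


Legendre transform for Bernoulli:
A*(mu) = mu*log(mu) + (1-mu)*log(1-mu).
mu = 0.07, 1-mu = 0.93.
mu*log(mu) = 0.07*log(0.07) = -0.186148.
(1-mu)*log(1-mu) = 0.93*log(0.93) = -0.067491.
A* = -0.186148 + -0.067491 = -0.2536

-0.2536


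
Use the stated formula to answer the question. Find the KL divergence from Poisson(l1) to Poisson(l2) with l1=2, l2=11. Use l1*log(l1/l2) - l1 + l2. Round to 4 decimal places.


KL divergence for Poisson:
KL = l1*log(l1/l2) - l1 + l2.
l1 = 2, l2 = 11.
log(2/11) = -1.704748.
l1*log(l1/l2) = 2 * -1.704748 = -3.409496.
KL = -3.409496 - 2 + 11 = 5.5905

5.5905


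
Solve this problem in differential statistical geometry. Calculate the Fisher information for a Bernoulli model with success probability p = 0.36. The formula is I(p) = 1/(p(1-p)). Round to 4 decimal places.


For Bernoulli(p), Fisher information is I(p) = 1/(p*(1-p)).
p = 0.36, 1-p = 0.64.
p*(1-p) = 0.2304.
I(p) = 1/0.2304 = 4.3403

4.3403


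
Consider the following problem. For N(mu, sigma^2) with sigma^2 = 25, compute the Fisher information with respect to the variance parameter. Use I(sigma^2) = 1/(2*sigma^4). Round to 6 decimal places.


Fisher information for variance: I(sigma^2) = 1/(2*sigma^4).
sigma^2 = 25, so sigma^4 = 625.
I = 1/(2*625) = 1/1250 = 0.000800

0.000800


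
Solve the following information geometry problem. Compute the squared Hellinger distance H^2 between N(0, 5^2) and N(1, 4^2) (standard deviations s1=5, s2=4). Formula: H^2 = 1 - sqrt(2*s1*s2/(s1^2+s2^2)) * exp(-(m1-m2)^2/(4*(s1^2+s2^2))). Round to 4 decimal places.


Squared Hellinger distance for Gaussians:
H^2 = 1 - sqrt(2*s1*s2/(s1^2+s2^2)) * exp(-(m1-m2)^2/(4*(s1^2+s2^2))).
s1^2 = 25, s2^2 = 16, s1^2+s2^2 = 41.
sqrt(2*5*4/(41)) = 0.98773.
(m1-m2)^2 = (-1)^2 = 1.
exp(-1/(4*41)) = exp(-0.006098) = 0.993921.
H^2 = 1 - 0.98773*0.993921 = 0.0183

0.0183


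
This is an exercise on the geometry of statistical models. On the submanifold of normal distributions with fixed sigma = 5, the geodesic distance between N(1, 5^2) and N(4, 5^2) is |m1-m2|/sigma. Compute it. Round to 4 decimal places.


On the fixed-variance normal subfamily, geodesic distance = |m1-m2|/sigma.
|1 - 4| = 3.
sigma = 5.
d = 3/5 = 0.6000

0.6000


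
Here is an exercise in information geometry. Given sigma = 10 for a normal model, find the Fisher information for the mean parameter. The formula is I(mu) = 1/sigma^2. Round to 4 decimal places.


The Fisher information for the mean of a normal distribution is I(mu) = 1/sigma^2.
sigma = 10, so sigma^2 = 100.
I(mu) = 1/100 = 0.0100

0.0100


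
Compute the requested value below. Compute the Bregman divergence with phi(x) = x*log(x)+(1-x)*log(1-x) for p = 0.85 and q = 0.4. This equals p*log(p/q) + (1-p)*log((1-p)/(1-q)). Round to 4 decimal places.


Bregman divergence with negative entropy generator:
D = p*log(p/q) + (1-p)*log((1-p)/(1-q)).
p = 0.85, q = 0.4.
p*log(p/q) = 0.85*log(0.85/0.4) = 0.640706.
(1-p)*log((1-p)/(1-q)) = 0.15*log(0.15/0.6) = -0.207944.
D = 0.640706 + -0.207944 = 0.4328

0.4328


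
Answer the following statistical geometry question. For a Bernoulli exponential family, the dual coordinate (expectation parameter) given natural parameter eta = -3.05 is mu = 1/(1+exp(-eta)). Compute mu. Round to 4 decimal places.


Dual coordinate (expectation parameter) for Bernoulli:
mu = 1/(1+exp(-eta)).
eta = -3.05.
exp(-eta) = exp(3.05) = 21.115344.
mu = 1/(1+21.115344) = 0.0452

0.0452


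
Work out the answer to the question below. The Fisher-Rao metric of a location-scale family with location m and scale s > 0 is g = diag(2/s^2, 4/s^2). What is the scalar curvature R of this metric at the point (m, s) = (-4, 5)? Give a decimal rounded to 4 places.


The metric has the form g = (A dm^2 + B ds^2)/s^2 with A = 2, B = 4.
Substitute u = sqrt(A/B)*m: g = B*(du^2 + ds^2)/s^2, i.e. B times the
Poincare upper half-plane metric, which has constant Gaussian curvature -1.
Scaling a 2D metric by a constant c divides the Gaussian curvature by c,
so K = -1/B = -1/(4) = -0.2500 everywhere (the point (m, s) = (-4, 5) is irrelevant:
the curvature is constant).
Scalar curvature in dimension 2: R = 2K = -2/(4) = -0.5000.

-0.5000


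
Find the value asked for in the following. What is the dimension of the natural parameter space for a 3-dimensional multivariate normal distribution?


Exponential family dimension calculation:
For 3-dim MVN: mean has 3 params, covariance has 3*4/2 = 6 unique entries.
Total dim = 3 + 6 = 9.

9


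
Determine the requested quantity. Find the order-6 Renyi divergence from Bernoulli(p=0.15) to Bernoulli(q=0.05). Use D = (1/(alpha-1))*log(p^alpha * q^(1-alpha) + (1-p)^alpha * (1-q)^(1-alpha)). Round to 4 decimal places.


Renyi divergence of order alpha between Bernoulli distributions:
D = (1/(alpha-1))*log(p^alpha * q^(1-alpha) + (1-p)^alpha * (1-q)^(1-alpha)).
alpha = 6, p = 0.15, q = 0.05.
p^alpha * q^(1-alpha) = 0.15^6 * 0.05^-5 = 36.45.
(1-p)^alpha * (1-q)^(1-alpha) = 0.85^6 * 0.95^-5 = 0.487411.
sum = 36.45 + 0.487411 = 36.937411.
D = (1/5)*log(36.937411) = 0.7218

0.7218


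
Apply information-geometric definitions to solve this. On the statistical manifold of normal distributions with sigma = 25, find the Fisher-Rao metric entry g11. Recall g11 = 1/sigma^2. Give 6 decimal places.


For the 2-parameter normal family, the Fisher metric has:
  g11 = 1/sigma^2, g22 = 2/sigma^2.
sigma = 25, sigma^2 = 625.
g11 = 0.001600

0.001600


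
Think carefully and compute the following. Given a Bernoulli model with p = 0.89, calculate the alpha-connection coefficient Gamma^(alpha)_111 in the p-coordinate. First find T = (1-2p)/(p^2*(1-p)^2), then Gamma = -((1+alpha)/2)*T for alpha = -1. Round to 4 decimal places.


Skewness (Amari-Chentsov) tensor: T = (1-2p)/(p^2*(1-p)^2).
p = 0.89, 1-2p = -0.78, p^2 = 0.7921, (1-p)^2 = 0.0121.
T = -0.78/(0.7921 * 0.0121) = -81.382161.
In the p-coordinate, Gamma^(alpha) = Gamma^(0) - (alpha/2)*T with Gamma^(0) = (1/2)*g'(p) = -T/2,
so Gamma^(alpha) = -((1+alpha)/2)*T.
alpha = -1, -(1+alpha)/2 = 0.0.
Gamma = 0.0 * -81.382161 = 0.0000

0.0000


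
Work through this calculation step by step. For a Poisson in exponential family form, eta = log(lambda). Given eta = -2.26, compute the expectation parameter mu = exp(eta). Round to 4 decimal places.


Expectation parameter for Poisson exponential family:
mu = exp(eta).
eta = -2.26.
mu = exp(-2.26) = 0.1044

0.1044


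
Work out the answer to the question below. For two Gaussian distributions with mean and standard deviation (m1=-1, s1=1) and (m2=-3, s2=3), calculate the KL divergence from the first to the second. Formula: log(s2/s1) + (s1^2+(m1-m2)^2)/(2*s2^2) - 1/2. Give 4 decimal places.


KL divergence between normal distributions:
KL = log(s2/s1) + (s1^2 + (m1-m2)^2)/(2*s2^2) - 1/2.
log(3/1) = 1.098612.
(1^2 + (-1--3)^2)/(2*3^2) = (1 + 4)/18 = 0.277778.
KL = 1.098612 + 0.277778 - 0.5 = 0.8764

0.8764


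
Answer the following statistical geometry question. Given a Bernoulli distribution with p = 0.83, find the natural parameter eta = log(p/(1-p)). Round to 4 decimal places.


Natural parameter for Bernoulli: eta = log(p/(1-p)).
p = 0.83, 1-p = 0.17.
p/(1-p) = 4.882353.
eta = log(4.882353) = 1.5856

1.5856


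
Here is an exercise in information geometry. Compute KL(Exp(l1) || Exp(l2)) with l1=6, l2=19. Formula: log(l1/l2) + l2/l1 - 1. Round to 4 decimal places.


KL divergence for exponential family:
KL = log(l1/l2) + l2/l1 - 1.
log(6/19) = -1.15268.
19/6 = 3.166667.
KL = -1.15268 + 3.166667 - 1 = 1.0140

1.0140


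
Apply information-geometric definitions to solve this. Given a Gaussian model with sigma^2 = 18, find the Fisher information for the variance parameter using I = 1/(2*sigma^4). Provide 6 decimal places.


Fisher information for variance: I(sigma^2) = 1/(2*sigma^4).
sigma^2 = 18, so sigma^4 = 324.
I = 1/(2*324) = 1/648 = 0.001543

0.001543


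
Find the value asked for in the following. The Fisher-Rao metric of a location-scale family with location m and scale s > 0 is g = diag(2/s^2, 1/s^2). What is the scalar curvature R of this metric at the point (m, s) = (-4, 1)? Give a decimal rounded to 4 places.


The metric has the form g = (A dm^2 + B ds^2)/s^2 with A = 2, B = 1.
Substitute u = sqrt(A/B)*m: g = B*(du^2 + ds^2)/s^2, i.e. B times the
Poincare upper half-plane metric, which has constant Gaussian curvature -1.
Scaling a 2D metric by a constant c divides the Gaussian curvature by c,
so K = -1/B = -1/(1) = -1.0000 everywhere (the point (m, s) = (-4, 1) is irrelevant:
the curvature is constant).
Scalar curvature in dimension 2: R = 2K = -2/(1) = -2.0000.

-2.0000


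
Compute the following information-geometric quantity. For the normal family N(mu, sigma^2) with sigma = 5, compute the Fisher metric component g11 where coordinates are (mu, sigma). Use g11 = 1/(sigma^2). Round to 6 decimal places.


For the 2-parameter normal family, the Fisher metric has:
  g11 = 1/sigma^2, g22 = 2/sigma^2.
sigma = 5, sigma^2 = 25.
g11 = 0.040000

0.040000


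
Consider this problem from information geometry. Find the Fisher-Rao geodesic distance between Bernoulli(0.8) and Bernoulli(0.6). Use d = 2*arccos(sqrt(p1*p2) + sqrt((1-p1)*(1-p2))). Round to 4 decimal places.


Geodesic distance on Bernoulli manifold:
d(p1,p2) = 2*arccos(sqrt(p1*p2) + sqrt((1-p1)*(1-p2))).
sqrt(p1*p2) = sqrt(0.8*0.6) = 0.69282.
sqrt((1-p1)*(1-p2)) = sqrt(0.2*0.4) = 0.282843.
arg = 0.69282 + 0.282843 = 0.975663.
d = 2*arccos(0.975663) = 0.4421

0.4421


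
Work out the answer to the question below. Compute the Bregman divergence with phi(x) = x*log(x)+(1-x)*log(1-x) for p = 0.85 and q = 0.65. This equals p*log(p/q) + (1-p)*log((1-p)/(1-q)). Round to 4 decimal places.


Bregman divergence with negative entropy generator:
D = p*log(p/q) + (1-p)*log((1-p)/(1-q)).
p = 0.85, q = 0.65.
p*log(p/q) = 0.85*log(0.85/0.65) = 0.228024.
(1-p)*log((1-p)/(1-q)) = 0.15*log(0.15/0.35) = -0.127095.
D = 0.228024 + -0.127095 = 0.1009

0.1009


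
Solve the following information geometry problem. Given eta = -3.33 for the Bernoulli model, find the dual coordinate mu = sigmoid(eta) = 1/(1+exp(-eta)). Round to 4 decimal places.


Dual coordinate (expectation parameter) for Bernoulli:
mu = 1/(1+exp(-eta)).
eta = -3.33.
exp(-eta) = exp(3.33) = 27.938342.
mu = 1/(1+27.938342) = 0.0346

0.0346


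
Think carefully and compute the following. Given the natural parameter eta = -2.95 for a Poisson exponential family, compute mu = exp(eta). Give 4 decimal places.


Expectation parameter for Poisson exponential family:
mu = exp(eta).
eta = -2.95.
mu = exp(-2.95) = 0.0523

0.0523


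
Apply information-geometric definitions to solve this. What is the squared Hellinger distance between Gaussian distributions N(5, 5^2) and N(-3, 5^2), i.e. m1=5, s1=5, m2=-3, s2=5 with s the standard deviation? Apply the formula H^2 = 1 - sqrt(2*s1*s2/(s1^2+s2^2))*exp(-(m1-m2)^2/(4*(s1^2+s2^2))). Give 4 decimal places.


Squared Hellinger distance for Gaussians:
H^2 = 1 - sqrt(2*s1*s2/(s1^2+s2^2)) * exp(-(m1-m2)^2/(4*(s1^2+s2^2))).
s1^2 = 25, s2^2 = 25, s1^2+s2^2 = 50.
sqrt(2*5*5/(50)) = 1.0.
(m1-m2)^2 = (8)^2 = 64.
exp(-64/(4*50)) = exp(-0.32) = 0.726149.
H^2 = 1 - 1.0*0.726149 = 0.2739

0.2739


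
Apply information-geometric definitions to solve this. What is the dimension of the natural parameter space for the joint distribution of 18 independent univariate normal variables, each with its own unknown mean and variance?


Exponential family dimension calculation:
Each univariate normal has two natural parameters (mu/sigma^2 and -1/(2 sigma^2)).
With 18 independent components, dim = 2 * 18 = 36.

36


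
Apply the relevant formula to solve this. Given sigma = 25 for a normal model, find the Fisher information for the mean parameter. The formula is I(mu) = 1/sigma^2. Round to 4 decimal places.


The Fisher information for the mean of a normal distribution is I(mu) = 1/sigma^2.
sigma = 25, so sigma^2 = 625.
I(mu) = 1/625 = 0.0016

0.0016


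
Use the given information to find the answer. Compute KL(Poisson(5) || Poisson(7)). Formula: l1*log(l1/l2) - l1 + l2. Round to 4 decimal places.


KL divergence for Poisson:
KL = l1*log(l1/l2) - l1 + l2.
l1 = 5, l2 = 7.
log(5/7) = -0.336472.
l1*log(l1/l2) = 5 * -0.336472 = -1.682361.
KL = -1.682361 - 5 + 7 = 0.3176

0.3176


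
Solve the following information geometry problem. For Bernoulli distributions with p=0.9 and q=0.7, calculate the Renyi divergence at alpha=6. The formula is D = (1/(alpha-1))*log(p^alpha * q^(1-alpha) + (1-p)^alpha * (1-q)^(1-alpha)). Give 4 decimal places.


Renyi divergence of order alpha between Bernoulli distributions:
D = (1/(alpha-1))*log(p^alpha * q^(1-alpha) + (1-p)^alpha * (1-q)^(1-alpha)).
alpha = 6, p = 0.9, q = 0.7.
p^alpha * q^(1-alpha) = 0.9^6 * 0.7^-5 = 3.162022.
(1-p)^alpha * (1-q)^(1-alpha) = 0.1^6 * 0.3^-5 = 0.000412.
sum = 3.162022 + 0.000412 = 3.162433.
D = (1/5)*log(3.162433) = 0.2303

0.2303


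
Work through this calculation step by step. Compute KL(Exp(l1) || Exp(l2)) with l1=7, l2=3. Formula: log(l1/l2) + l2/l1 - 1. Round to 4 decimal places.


KL divergence for exponential family:
KL = log(l1/l2) + l2/l1 - 1.
log(7/3) = 0.847298.
3/7 = 0.428571.
KL = 0.847298 + 0.428571 - 1 = 0.2759

0.2759


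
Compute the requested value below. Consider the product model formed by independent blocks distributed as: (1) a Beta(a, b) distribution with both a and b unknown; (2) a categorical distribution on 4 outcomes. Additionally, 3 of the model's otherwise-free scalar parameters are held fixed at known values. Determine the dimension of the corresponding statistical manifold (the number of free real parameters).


The dimension of a statistical manifold equals the number of free
(independent) real parameters of the model. For a product of independent
blocks the parameter counts add.
- Beta (a, b): 2.
- categorical on 4 outcomes (probabilities sum to 1): 4-1 = 3.
Total = 2 + 3 = 5.
3 parameter(s) fixed at known values: 5 - 3 = 2.
Dimension = 2

2


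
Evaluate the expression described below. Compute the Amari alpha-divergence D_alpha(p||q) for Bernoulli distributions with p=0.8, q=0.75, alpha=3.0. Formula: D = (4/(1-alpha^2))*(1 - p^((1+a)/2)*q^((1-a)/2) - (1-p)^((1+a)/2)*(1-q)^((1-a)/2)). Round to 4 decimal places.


Amari alpha-divergence:
D = (4/(1-alpha^2))*(1 - p^((1+a)/2)*q^((1-a)/2) - (1-p)^((1+a)/2)*(1-q)^((1-a)/2)).
alpha = 3.0, p = 0.8, q = 0.75.
e1 = (1+alpha)/2 = 2.0, e2 = (1-alpha)/2 = -1.0.
t1 = p^e1 * q^e2 = 0.8^2.0 * 0.75^-1.0 = 0.853333.
t2 = (1-p)^e1 * (1-q)^e2 = 0.2^2.0 * 0.25^-1.0 = 0.16.
4/(1-alpha^2) = -0.5.
D = -0.5*(1 - 0.853333 - 0.16) = 0.0067

0.0067


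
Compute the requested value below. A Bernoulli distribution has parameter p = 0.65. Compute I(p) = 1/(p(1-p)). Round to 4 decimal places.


For Bernoulli(p), Fisher information is I(p) = 1/(p*(1-p)).
p = 0.65, 1-p = 0.35.
p*(1-p) = 0.2275.
I(p) = 1/0.2275 = 4.3956

4.3956


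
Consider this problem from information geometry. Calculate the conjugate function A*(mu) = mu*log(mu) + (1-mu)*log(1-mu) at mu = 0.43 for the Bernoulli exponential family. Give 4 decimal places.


Legendre transform for Bernoulli:
A*(mu) = mu*log(mu) + (1-mu)*log(1-mu).
mu = 0.43, 1-mu = 0.57.
mu*log(mu) = 0.43*log(0.43) = -0.362907.
(1-mu)*log(1-mu) = 0.57*log(0.57) = -0.320408.
A* = -0.362907 + -0.320408 = -0.6833

-0.6833


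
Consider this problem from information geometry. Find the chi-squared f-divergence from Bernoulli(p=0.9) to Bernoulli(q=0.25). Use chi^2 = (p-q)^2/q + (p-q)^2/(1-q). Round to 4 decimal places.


Chi-squared divergence between Bernoulli distributions:
chi^2 = (p-q)^2/q + (p-q)^2/(1-q).
p = 0.9, q = 0.25, p-q = 0.65.
(p-q)^2 = 0.4225.
term1 = 0.4225/0.25 = 1.69.
term2 = 0.4225/0.75 = 0.563333.
chi^2 = 1.69 + 0.563333 = 2.2533

2.2533


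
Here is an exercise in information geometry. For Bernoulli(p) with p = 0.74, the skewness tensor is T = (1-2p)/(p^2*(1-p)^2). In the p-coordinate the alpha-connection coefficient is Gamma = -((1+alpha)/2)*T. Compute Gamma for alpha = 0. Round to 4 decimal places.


Skewness (Amari-Chentsov) tensor: T = (1-2p)/(p^2*(1-p)^2).
p = 0.74, 1-2p = -0.48, p^2 = 0.5476, (1-p)^2 = 0.0676.
T = -0.48/(0.5476 * 0.0676) = -12.966749.
In the p-coordinate, Gamma^(alpha) = Gamma^(0) - (alpha/2)*T with Gamma^(0) = (1/2)*g'(p) = -T/2,
so Gamma^(alpha) = -((1+alpha)/2)*T.
alpha = 0, -(1+alpha)/2 = -0.5.
Gamma = -0.5 * -12.966749 = 6.4834

6.4834


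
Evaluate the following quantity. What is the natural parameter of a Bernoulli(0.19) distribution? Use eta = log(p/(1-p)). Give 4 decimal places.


Natural parameter for Bernoulli: eta = log(p/(1-p)).
p = 0.19, 1-p = 0.81.
p/(1-p) = 0.234568.
eta = log(0.234568) = -1.4500

-1.4500


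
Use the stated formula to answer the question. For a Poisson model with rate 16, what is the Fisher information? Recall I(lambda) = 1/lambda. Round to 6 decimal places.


Fisher information for Poisson: I(lambda) = 1/lambda.
lambda = 16.
I(lambda) = 1/16 = 0.062500

0.062500


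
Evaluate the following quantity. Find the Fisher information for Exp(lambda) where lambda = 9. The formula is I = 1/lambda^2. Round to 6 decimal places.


Fisher information for exponential: I(lambda) = 1/lambda^2.
lambda = 9, lambda^2 = 81.
I = 1/81 = 0.012346

0.012346


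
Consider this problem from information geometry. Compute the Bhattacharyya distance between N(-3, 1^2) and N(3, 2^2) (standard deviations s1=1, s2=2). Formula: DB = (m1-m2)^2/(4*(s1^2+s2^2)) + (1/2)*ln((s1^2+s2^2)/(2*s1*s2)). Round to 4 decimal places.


Bhattacharyya distance between two Gaussians:
DB = (m1-m2)^2/(4*(s1^2+s2^2)) + (1/2)*ln((s1^2+s2^2)/(2*s1*s2)).
(m1-m2)^2 = (-6)^2 = 36.
s1^2+s2^2 = 1 + 4 = 5.
term1 = 36/20 = 1.8.
term2 = 0.5*ln(5/4.0) = 0.111572.
DB = 1.8 + 0.111572 = 1.9116

1.9116


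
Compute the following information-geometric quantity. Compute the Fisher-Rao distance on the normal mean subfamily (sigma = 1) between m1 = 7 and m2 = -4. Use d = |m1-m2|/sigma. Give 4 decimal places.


On the fixed-variance normal subfamily, geodesic distance = |m1-m2|/sigma.
|7 - -4| = 11.
sigma = 1.
d = 11/1 = 11.0000

11.0000


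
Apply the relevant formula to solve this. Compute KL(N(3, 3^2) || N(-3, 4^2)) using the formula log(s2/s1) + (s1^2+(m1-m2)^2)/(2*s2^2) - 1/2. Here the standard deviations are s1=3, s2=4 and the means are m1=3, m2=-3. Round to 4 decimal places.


KL divergence between normal distributions:
KL = log(s2/s1) + (s1^2 + (m1-m2)^2)/(2*s2^2) - 1/2.
log(4/3) = 0.287682.
(3^2 + (3--3)^2)/(2*4^2) = (9 + 36)/32 = 1.40625.
KL = 0.287682 + 1.40625 - 0.5 = 1.1939

1.1939


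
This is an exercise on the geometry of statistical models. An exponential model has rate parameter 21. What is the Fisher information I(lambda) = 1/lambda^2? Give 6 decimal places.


Fisher information for exponential: I(lambda) = 1/lambda^2.
lambda = 21, lambda^2 = 441.
I = 1/441 = 0.002268

0.002268


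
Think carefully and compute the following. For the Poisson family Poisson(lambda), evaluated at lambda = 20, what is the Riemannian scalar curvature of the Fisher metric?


This family has a single free parameter, so its statistical manifold
is 1-dimensional. The Riemann curvature tensor of any 1-dimensional
Riemannian manifold vanishes identically, so R = 0.

0


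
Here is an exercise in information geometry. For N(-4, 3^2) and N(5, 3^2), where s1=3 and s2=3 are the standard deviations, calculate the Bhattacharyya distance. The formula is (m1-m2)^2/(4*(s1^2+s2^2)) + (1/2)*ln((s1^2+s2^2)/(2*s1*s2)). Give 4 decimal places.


Bhattacharyya distance between two Gaussians:
DB = (m1-m2)^2/(4*(s1^2+s2^2)) + (1/2)*ln((s1^2+s2^2)/(2*s1*s2)).
(m1-m2)^2 = (-9)^2 = 81.
s1^2+s2^2 = 9 + 9 = 18.
term1 = 81/72 = 1.125.
term2 = 0.5*ln(18/18.0) = 0.0.
DB = 1.125 + 0.0 = 1.1250

1.1250
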